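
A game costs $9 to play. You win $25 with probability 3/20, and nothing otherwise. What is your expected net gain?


E[gain] = (25-9)×3/20 + (-9)×17/20
= 12/5 - 153/20 = -21/4

Expected net gain = $-21/4 ≈ $-5.25


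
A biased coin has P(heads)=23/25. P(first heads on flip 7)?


Geometric: P(X=7) = (1-p)^(k-1)×p = (2/25)^6×23/25 = 1472/6103515625

P(X=7) = 1472/6103515625 ≈ 0.00%


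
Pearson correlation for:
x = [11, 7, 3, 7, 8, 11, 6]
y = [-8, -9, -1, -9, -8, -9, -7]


n=7, Σx=53, Σy=-51, Σxy=-422, Σx²=449, Σy²=421
r = (7×(-422) - 53×(-51))/√((7×449 - 53²)(7×421 - (-51)²))
= -251/√(334×346) = -251/√115564 ≈ -251/339.9471 ≈ -0.7384

r ≈ -0.7384


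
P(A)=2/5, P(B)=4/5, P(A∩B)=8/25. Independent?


P(A)×P(B) = 8/25
P(A∩B) = 8/25
Equal ✓ → Independent

Yes, independent


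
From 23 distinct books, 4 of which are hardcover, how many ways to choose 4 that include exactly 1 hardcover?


Choose 1 of the 4 hardcovers and 3 of the other 19 books:
C(4,1)×C(19,3) = 4×969 = 3876

3876


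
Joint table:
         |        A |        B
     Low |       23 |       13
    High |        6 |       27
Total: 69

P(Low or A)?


P(Low∨A) = P(Low) + P(A) - P(Low∧A)
= (36 + 29 - 23)/69 = 42/69 = 14/23

P = 14/23 ≈ 60.87%


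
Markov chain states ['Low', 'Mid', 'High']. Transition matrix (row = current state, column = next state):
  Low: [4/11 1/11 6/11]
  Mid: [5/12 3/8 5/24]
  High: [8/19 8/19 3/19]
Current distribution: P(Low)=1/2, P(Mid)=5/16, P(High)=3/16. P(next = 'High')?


P(next=High) = Σᵢ P(now=i)×P(i→High)
= 1/2×6/11 + 5/16×5/24 + 3/16×3/19
= 3/11 + 25/384 + 9/304 = 29489/80256

P = 29489/80256 ≈ 0.3674


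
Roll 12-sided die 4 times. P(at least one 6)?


P(no 6)^4 = (11/12)^4 = 14641/20736
P(≥1) = 1 - 14641/20736 = 6095/20736

P = 6095/20736 ≈ 29.39%


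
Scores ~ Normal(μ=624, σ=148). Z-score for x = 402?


z = (x - μ)/σ = (402 - 624)/148 = -1.5

z = -1.5


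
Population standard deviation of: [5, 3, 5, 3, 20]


Mean = 36/5
  (5-36/5)²=121/25
  (3-36/5)²=441/25
  (5-36/5)²=121/25
  (3-36/5)²=441/25
  (20-36/5)²=4096/25
Σ(x-μ)² = 1044/5
σ² = (1044/5)/5 = 1044/25

σ = √(1044/25) ≈ 6.4622


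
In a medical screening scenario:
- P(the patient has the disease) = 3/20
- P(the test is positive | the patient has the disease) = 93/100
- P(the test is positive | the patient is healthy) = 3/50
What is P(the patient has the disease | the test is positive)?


Using Bayes' theorem:
P(A|B) = P(B|A)·P(A) / P(B)

P(the test is positive) = 93/100 × 3/20 + 3/50 × 17/20
= 279/2000 + 51/1000 = 381/2000

P(the patient has the disease|the test is positive) = (279/2000) / (381/2000) = 93/127

P(the patient has the disease|the test is positive) = 93/127 ≈ 73.23%


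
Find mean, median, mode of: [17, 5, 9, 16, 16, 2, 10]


Sorted: [2, 5, 9, 10, 16, 16, 17]
Mean = 75/7
Median = 10
Freq: {17: 1, 5: 1, 9: 1, 16: 2, 2: 1, 10: 1}
Mode: [16]

Mean=75/7, Median=10, Mode=16


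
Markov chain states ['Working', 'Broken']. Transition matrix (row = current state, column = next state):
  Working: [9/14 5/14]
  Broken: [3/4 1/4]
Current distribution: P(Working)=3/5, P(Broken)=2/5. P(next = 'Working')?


P(next=Working) = Σᵢ P(now=i)×P(i→Working)
= 3/5×9/14 + 2/5×3/4
= 27/70 + 3/10 = 24/35

P = 24/35 ≈ 0.6857


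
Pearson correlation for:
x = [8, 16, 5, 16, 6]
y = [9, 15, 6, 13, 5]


n=5, Σx=51, Σy=48, Σxy=580, Σx²=637, Σy²=536
r = (5×580 - 51×48)/√((5×637 - 51²)(5×536 - 48²))
= 452/√(584×376) = 452/√219584 ≈ 452/468.5979 ≈ 0.9646

r ≈ 0.9646


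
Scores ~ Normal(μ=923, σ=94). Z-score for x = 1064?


z = (x - μ)/σ = (1064 - 923)/94 = 1.5

z = 1.5


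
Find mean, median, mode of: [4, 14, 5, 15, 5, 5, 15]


Sorted: [4, 5, 5, 5, 14, 15, 15]
Mean = 63/7 = 9
Median = 5
Freq: {4: 1, 14: 1, 5: 3, 15: 2}
Mode: [5]

Mean=9, Median=5, Mode=5


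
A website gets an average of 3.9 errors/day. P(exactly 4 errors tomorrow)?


Poisson(λ=3.9): P(X=4) = e^(-λ)×λ^k/k!
= e^(-3.9) × 3.9^4 / 4!
≈ 0.02024191145 × 231.3441 / 24 ≈ 0.195119

P(X=4) ≈ 0.195119 ≈ 19.51%


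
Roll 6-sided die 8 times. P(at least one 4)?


P(no 4)^8 = (5/6)^8 = 390625/1679616
P(≥1) = 1 - 390625/1679616 = 1288991/1679616

P = 1288991/1679616 ≈ 76.74%


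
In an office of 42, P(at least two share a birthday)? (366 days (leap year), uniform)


P(all different) = Π(366-i)/366 for i=0..41
= 0.086572
P(match) = 1 - 0.086572 = 0.913428

P ≈ 0.9134 ≈ 91.34%


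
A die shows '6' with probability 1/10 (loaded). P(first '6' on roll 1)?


Geometric: P(X=1) = (1-p)^(k-1)×p = (9/10)^0×1/10 = 1/10

P(X=1) = 1/10 ≈ 10.00%


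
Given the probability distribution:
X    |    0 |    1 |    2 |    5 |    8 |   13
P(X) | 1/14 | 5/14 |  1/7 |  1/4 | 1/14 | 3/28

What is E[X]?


E[X] = Σ x·P(X=x)
= (0)×(1/14) + (1)×(5/14) + (2)×(1/7) + (5)×(1/4) + (8)×(1/14) + (13)×(3/28)
= 27/7

E[X] = 27/7


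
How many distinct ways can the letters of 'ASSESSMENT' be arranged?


Letters: 10, freq: {'A': 1, 'S': 4, 'E': 2, 'M': 1, 'N': 1, 'T': 1}
10!/(1!×4!×2!×1!×1!×1!) = 3628800/48 = 75600

75600


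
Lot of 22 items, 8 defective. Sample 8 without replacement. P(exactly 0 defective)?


Hypergeometric: C(8,0)×C(14,8)/C(22,8)
= 1×3003/319770 = 91/9690

P(X=0) = 91/9690 ≈ 0.94%


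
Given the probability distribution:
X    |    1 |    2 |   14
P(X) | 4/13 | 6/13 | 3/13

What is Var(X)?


E[X] = 58/13
E[X²] = 616/13
Var(X) = E[X²] - (E[X])² = 616/13 - 3364/169 = 4644/169

Var(X) = 4644/169 ≈ 27.4793


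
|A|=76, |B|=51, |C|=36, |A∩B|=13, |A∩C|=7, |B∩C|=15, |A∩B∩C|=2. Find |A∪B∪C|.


|A∪B∪C| = 76+51+36-13-7-15+2 = 130

|A∪B∪C| = 130


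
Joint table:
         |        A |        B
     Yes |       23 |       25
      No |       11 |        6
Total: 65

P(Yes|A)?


P(Yes|A) = 23/(23+11) = 23/34

P = 23/34 ≈ 67.65%


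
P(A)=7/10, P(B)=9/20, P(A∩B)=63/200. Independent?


P(A)×P(B) = 63/200
P(A∩B) = 63/200
Equal ✓ → Independent

Yes, independent


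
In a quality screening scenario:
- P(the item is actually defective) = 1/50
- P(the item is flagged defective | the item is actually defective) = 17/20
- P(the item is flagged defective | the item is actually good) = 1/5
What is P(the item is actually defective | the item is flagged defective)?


Using Bayes' theorem:
P(A|B) = P(B|A)·P(A) / P(B)

P(the item is flagged defective) = 17/20 × 1/50 + 1/5 × 49/50
= 17/1000 + 49/250 = 213/1000

P(the item is actually defective|the item is flagged defective) = (17/1000) / (213/1000) = 17/213

P(the item is actually defective|the item is flagged defective) = 17/213 ≈ 7.98%


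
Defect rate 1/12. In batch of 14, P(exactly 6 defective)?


Binomial: P(X=6) = C(14,6)×p^6×(1-p)^8
= 3003 × 1/2985984 × 214358881/429981696 = 214573239881/427972821516288

P(X=6) = 214573239881/427972821516288 ≈ 0.05%


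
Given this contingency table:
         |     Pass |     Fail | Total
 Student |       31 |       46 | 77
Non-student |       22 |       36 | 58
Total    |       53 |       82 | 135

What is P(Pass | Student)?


P(Pass | Student) = 31/(31+46) = 31/77

P(Pass|Student) = 31/77 ≈ 40.26%


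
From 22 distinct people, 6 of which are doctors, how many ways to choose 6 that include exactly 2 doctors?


Choose 2 of the 6 doctors and 4 of the other 16 people:
C(6,2)×C(16,4) = 15×1820 = 27300

27300


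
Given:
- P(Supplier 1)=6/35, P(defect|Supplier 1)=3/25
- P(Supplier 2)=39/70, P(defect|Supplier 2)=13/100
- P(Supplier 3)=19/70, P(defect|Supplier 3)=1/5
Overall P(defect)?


P(B) = Σ P(B|Aᵢ)×P(Aᵢ)
  3/25×6/35 = 18/875
  13/100×39/70 = 507/7000
  1/5×19/70 = 19/350
Sum = 1031/7000

P(defect) = 1031/7000 ≈ 14.73%


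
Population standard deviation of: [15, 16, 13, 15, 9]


Mean = 68/5
  (15-68/5)²=49/25
  (16-68/5)²=144/25
  (13-68/5)²=9/25
  (15-68/5)²=49/25
  (9-68/5)²=529/25
Σ(x-μ)² = 156/5
σ² = (156/5)/5 = 156/25

σ = √(156/25) ≈ 2.4980


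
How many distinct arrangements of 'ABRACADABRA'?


Letters: 11, freq: {'A': 5, 'B': 2, 'R': 2, 'C': 1, 'D': 1}
11!/(5!×2!×2!×1!×1!) = 39916800/480 = 83160

83160


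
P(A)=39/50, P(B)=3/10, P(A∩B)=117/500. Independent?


P(A)×P(B) = 117/500
P(A∩B) = 117/500
Equal ✓ → Independent

Yes, independent


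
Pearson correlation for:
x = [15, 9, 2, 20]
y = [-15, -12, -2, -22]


n=4, Σx=46, Σy=-51, Σxy=-777, Σx²=710, Σy²=857
r = (4×(-777) - 46×(-51))/√((4×710 - 46²)(4×857 - (-51)²))
= -762/√(724×827) = -762/√598748 ≈ -762/773.7881 ≈ -0.9848

r ≈ -0.9848


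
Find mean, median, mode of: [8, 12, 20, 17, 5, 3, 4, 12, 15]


Sorted: [3, 4, 5, 8, 12, 12, 15, 17, 20]
Mean = 96/9 = 32/3
Median = 12
Freq: {8: 1, 12: 2, 20: 1, 17: 1, 5: 1, 3: 1, 4: 1, 15: 1}
Mode: [12]

Mean=32/3, Median=12, Mode=12


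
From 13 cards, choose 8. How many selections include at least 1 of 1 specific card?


Complement: C(13,8) - C(12,8) = 1287 - 495 = 792

792


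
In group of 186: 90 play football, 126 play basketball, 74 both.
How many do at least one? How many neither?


|A∪B| = 90+126-74 = 142
Neither = 186-142 = 44

At least one: 142; Neither: 44


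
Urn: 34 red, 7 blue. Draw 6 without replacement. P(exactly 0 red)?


Hypergeometric: C(34,0)×C(7,6)/C(41,6)
= 1×7/4496388 = 7/4496388

P(X=0) = 7/4496388 ≈ 0.00%


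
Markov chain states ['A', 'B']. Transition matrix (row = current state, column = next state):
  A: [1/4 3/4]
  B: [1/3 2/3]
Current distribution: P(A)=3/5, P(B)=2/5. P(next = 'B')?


P(next=B) = Σᵢ P(now=i)×P(i→B)
= 3/5×3/4 + 2/5×2/3
= 9/20 + 4/15 = 43/60

P = 43/60 ≈ 0.7167


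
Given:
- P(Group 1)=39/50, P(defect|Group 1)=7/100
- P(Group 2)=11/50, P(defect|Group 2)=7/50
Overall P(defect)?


P(B) = Σ P(B|Aᵢ)×P(Aᵢ)
  7/100×39/50 = 273/5000
  7/50×11/50 = 77/2500
Sum = 427/5000

P(defect) = 427/5000 ≈ 8.54%


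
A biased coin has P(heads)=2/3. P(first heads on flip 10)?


Geometric: P(X=10) = (1-p)^(k-1)×p = (1/3)^9×2/3 = 2/59049

P(X=10) = 2/59049 ≈ 0.00%


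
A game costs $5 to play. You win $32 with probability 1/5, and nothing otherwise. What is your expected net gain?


E[gain] = (32-5)×1/5 + (-5)×4/5
= 27/5 - 4 = 7/5

Expected net gain = $7/5 ≈ $1.40


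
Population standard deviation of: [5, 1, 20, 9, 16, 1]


Mean = 52/6 = 26/3
  (5-26/3)²=121/9
  (1-26/3)²=529/9
  (20-26/3)²=1156/9
  (9-26/3)²=1/9
  (16-26/3)²=484/9
  (1-26/3)²=529/9
Σ(x-μ)² = 940/3
σ² = (940/3)/6 = 470/9

σ = √(470/9) ≈ 7.2265


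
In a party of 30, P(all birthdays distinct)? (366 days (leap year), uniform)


P(all different) = Π(366-i)/366 for i=0..29
= (366/366)×(365/366)×...×(337/366)
= 0.294697

P ≈ 0.2947 ≈ 29.47%


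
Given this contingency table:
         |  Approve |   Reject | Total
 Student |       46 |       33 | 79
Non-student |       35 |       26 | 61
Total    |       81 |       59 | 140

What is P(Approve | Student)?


P(Approve | Student) = 46/(46+33) = 46/79

P(Approve|Student) = 46/79 ≈ 58.23%


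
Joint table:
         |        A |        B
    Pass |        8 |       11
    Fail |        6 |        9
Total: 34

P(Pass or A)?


P(Pass∨A) = P(Pass) + P(A) - P(Pass∧A)
= (19 + 14 - 8)/34 = 25/34

P = 25/34 ≈ 73.53%


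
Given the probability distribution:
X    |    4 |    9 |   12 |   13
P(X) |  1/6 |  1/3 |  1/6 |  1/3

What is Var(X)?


E[X] = 10
E[X²] = 110
Var(X) = E[X²] - (E[X])² = 110 - 100 = 10

Var(X) = 10 ≈ 10.0000


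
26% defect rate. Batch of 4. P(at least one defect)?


P(all good) = (37/50)^4 = 1874161/6250000
P(≥1 defect) = 4375839/6250000

P = 4375839/6250000 ≈ 70.01%


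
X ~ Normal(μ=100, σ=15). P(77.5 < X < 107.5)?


z₁=(77.5-100)/15=-1.5, z₂=(107.5-100)/15=0.5
P = Φ(0.5) - Φ(-1.5) = 0.691462 - 0.066807 = 0.624655 ≈ 0.6247

P(77.5 < X < 107.5) ≈ 0.6247


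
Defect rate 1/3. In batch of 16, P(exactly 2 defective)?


Binomial: P(X=2) = C(16,2)×p^2×(1-p)^14
= 120 × 1/9 × 16384/4782969 = 655360/14348907

P(X=2) = 655360/14348907 ≈ 4.57%


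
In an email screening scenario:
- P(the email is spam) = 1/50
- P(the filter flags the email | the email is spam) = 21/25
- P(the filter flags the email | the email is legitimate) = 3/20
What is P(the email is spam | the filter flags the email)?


Using Bayes' theorem:
P(A|B) = P(B|A)·P(A) / P(B)

P(the filter flags the email) = 21/25 × 1/50 + 3/20 × 49/50
= 21/1250 + 147/1000 = 819/5000

P(the email is spam|the filter flags the email) = (21/1250) / (819/5000) = 4/39

P(the email is spam|the filter flags the email) = 4/39 ≈ 10.26%


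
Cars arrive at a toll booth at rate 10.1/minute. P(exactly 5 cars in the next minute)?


Poisson(λ=10.1): P(X=5) = e^(-λ)×λ^k/k!
= e^(-10.1) × 10.1^5 / 5!
≈ 4.107955523e-05 × 105101.00501 / 120 ≈ 0.035979

P(X=5) ≈ 0.035979 ≈ 3.60%


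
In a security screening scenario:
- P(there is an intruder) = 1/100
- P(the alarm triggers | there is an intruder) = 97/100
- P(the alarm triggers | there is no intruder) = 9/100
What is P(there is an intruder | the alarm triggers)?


Using Bayes' theorem:
P(A|B) = P(B|A)·P(A) / P(B)

P(the alarm triggers) = 97/100 × 1/100 + 9/100 × 99/100
= 97/10000 + 891/10000 = 247/2500

P(there is an intruder|the alarm triggers) = (97/10000) / (247/2500) = 97/988

P(there is an intruder|the alarm triggers) = 97/988 ≈ 9.82%


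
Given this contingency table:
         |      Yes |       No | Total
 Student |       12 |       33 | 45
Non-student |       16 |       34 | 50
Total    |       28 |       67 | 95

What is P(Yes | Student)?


P(Yes | Student) = 12/(12+33) = 12/45 = 4/15

P(Yes|Student) = 4/15 ≈ 26.67%


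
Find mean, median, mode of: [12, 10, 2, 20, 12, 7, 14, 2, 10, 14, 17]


Sorted: [2, 2, 7, 10, 10, 12, 12, 14, 14, 17, 20]
Mean = 120/11
Median = 12
Freq: {12: 2, 10: 2, 2: 2, 20: 1, 7: 1, 14: 2, 17: 1}
Mode: [2, 10, 12, 14]

Mean=120/11, Median=12, Mode=[2, 10, 12, 14]


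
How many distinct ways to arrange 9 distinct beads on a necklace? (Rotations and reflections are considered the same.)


Free circular arrangements: rotations and reflections both identified.
(n-1)!/2 = 8!/2 = 40320/2 = 20160

20160


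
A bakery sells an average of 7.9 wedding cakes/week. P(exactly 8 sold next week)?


Poisson(λ=7.9): P(X=8) = e^(-λ)×λ^k/k!
= e^(-7.9) × 7.9^8 / 8!
≈ 0.0003707435405 × 15171088.0991 / 40320 ≈ 0.139499

P(X=8) ≈ 0.139499 ≈ 13.95%


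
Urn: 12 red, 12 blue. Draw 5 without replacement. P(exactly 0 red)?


Hypergeometric: C(12,0)×C(12,5)/C(24,5)
= 1×792/42504 = 3/161

P(X=0) = 3/161 ≈ 1.86%


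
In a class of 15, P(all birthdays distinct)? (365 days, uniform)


P(all different) = Π(365-i)/365 for i=0..14
= (365/365)×(364/365)×...×(351/365)
= 0.747099

P ≈ 0.7471 ≈ 74.71%


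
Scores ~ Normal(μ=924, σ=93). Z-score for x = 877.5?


z = (x - μ)/σ = (877.5 - 924)/93 = -0.5

z = -0.5


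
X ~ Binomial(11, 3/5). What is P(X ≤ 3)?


P(X ≤ 3) = Σ P(X=i) for i=0..3
P(X=0) = 2048/48828125
P(X=1) = 33792/48828125
P(X=2) = 50688/9765625
P(X=3) = 228096/9765625
Sum = 285952/9765625

P(X ≤ 3) = 285952/9765625 ≈ 2.93%


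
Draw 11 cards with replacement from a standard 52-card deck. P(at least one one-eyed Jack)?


P(not a one-eyed Jack) = 50/52 = 25/26
P(none in 11 draws) = (25/26)^11 = 2384185791015625/3670344486987776
P(≥1 one-eyed Jack) = 1 - 2384185791015625/3670344486987776 = 1286158695972151/3670344486987776

P = 1286158695972151/3670344486987776 ≈ 35.04%


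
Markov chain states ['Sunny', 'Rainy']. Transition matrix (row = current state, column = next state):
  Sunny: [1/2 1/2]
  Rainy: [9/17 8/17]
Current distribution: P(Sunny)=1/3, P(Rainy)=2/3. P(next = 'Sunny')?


P(next=Sunny) = Σᵢ P(now=i)×P(i→Sunny)
= 1/3×1/2 + 2/3×9/17
= 1/6 + 6/17 = 53/102

P = 53/102 ≈ 0.5196


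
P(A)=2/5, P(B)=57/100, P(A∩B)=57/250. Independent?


P(A)×P(B) = 57/250
P(A∩B) = 57/250
Equal ✓ → Independent

Yes, independent


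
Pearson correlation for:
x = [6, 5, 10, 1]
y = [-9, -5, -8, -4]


n=4, Σx=22, Σy=-26, Σxy=-163, Σx²=162, Σy²=186
r = (4×(-163) - 22×(-26))/√((4×162 - 22²)(4×186 - (-26)²))
= -80/√(164×68) = -80/√11152 ≈ -80/105.6030 ≈ -0.7576

r ≈ -0.7576


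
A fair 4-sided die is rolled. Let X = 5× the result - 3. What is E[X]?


E[die] = (1+4)/2 = 5/2
E[X] = 5×5/2 - 3 = 19/2

E[X] = 19/2


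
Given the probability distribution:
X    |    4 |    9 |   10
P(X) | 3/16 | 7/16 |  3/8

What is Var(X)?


E[X] = 135/16
E[X²] = 1215/16
Var(X) = E[X²] - (E[X])² = 1215/16 - 18225/256 = 1215/256

Var(X) = 1215/256 ≈ 4.7461


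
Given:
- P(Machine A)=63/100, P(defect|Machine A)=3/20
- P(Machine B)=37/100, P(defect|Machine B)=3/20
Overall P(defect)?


P(B) = Σ P(B|Aᵢ)×P(Aᵢ)
  3/20×63/100 = 189/2000
  3/20×37/100 = 111/2000
Sum = 3/20

P(defect) = 3/20 ≈ 15.00%


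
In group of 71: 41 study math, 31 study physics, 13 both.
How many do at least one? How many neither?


|A∪B| = 41+31-13 = 59
Neither = 71-59 = 12

At least one: 59; Neither: 12


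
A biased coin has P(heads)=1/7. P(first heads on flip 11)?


Geometric: P(X=11) = (1-p)^(k-1)×p = (6/7)^10×1/7 = 60466176/1977326743

P(X=11) = 60466176/1977326743 ≈ 3.06%


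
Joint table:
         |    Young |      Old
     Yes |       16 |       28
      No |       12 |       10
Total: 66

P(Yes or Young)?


P(Yes∨Young) = P(Yes) + P(Young) - P(Yes∧Young)
= (44 + 28 - 16)/66 = 56/66 = 28/33

P = 28/33 ≈ 84.85%


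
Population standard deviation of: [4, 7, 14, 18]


Mean = 43/4
  (4-43/4)²=729/16
  (7-43/4)²=225/16
  (14-43/4)²=169/16
  (18-43/4)²=841/16
Σ(x-μ)² = 491/4
σ² = (491/4)/4 = 491/16

σ = √(491/16) ≈ 5.5396


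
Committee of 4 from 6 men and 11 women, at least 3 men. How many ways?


Count by #men:
  3M,1W: C(6,3)×C(11,1)=220
  4M,0W: C(6,4)×C(11,0)=15
Total = 235

235


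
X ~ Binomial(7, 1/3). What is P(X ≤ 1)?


P(X ≤ 1) = Σ P(X=i) for i=0..1
P(X=0) = 128/2187
P(X=1) = 448/2187
Sum = 64/243

P(X ≤ 1) = 64/243 ≈ 26.34%


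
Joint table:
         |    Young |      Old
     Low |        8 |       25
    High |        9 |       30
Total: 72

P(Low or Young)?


P(Low∨Young) = P(Low) + P(Young) - P(Low∧Young)
= (33 + 17 - 8)/72 = 42/72 = 7/12

P = 7/12 ≈ 58.33%


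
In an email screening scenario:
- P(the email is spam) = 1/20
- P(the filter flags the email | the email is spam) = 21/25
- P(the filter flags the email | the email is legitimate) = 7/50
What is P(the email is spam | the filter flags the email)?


Using Bayes' theorem:
P(A|B) = P(B|A)·P(A) / P(B)

P(the filter flags the email) = 21/25 × 1/20 + 7/50 × 19/20
= 21/500 + 133/1000 = 7/40

P(the email is spam|the filter flags the email) = (21/500) / (7/40) = 6/25

P(the email is spam|the filter flags the email) = 6/25 ≈ 24.00%


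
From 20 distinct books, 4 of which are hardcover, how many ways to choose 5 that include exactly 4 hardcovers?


Choose 4 of the 4 hardcovers and 1 of the other 16 books:
C(4,4)×C(16,1) = 1×16 = 16

16


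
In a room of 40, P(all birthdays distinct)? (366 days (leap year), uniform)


P(all different) = Π(366-i)/366 for i=0..39
= (366/366)×(365/366)×...×(327/366)
= 0.109455

P ≈ 0.1095 ≈ 10.95%


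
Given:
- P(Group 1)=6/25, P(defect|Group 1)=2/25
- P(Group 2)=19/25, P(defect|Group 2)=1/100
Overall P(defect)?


P(B) = Σ P(B|Aᵢ)×P(Aᵢ)
  2/25×6/25 = 12/625
  1/100×19/25 = 19/2500
Sum = 67/2500

P(defect) = 67/2500 ≈ 2.68%


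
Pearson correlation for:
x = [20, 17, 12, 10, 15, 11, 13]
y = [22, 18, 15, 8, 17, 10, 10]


n=7, Σx=98, Σy=100, Σxy=1501, Σx²=1448, Σy²=1586
r = (7×1501 - 98×100)/√((7×1448 - 98²)(7×1586 - 100²))
= 707/√(532×1102) = 707/√586264 ≈ 707/765.6788 ≈ 0.9234

r ≈ 0.9234


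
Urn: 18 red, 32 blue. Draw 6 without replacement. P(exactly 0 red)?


Hypergeometric: C(18,0)×C(32,6)/C(50,6)
= 1×906192/15890700 = 10788/189175

P(X=0) = 10788/189175 ≈ 5.70%


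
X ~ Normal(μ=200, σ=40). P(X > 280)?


z = (280-200)/40 = 2.0
P(X > 280) = 1 - P(Z ≤ 2.0) = 1 - 0.9772 = 0.0228

P(X > 280) ≈ 0.0228


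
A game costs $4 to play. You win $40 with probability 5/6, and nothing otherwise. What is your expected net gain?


E[gain] = (40-4)×5/6 + (-4)×1/6
= 30 - 2/3 = 88/3

Expected net gain = $88/3 ≈ $29.33


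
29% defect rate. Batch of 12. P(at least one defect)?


P(all good) = (71/100)^12 = 16409682740640811134241/1000000000000000000000000
P(≥1 defect) = 983590317259359188865759/1000000000000000000000000

P = 983590317259359188865759/1000000000000000000000000 ≈ 98.36%


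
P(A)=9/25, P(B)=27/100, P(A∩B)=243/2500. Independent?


P(A)×P(B) = 243/2500
P(A∩B) = 243/2500
Equal ✓ → Independent

Yes, independent


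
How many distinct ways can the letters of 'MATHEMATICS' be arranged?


Letters: 11, freq: {'M': 2, 'A': 2, 'T': 2, 'H': 1, 'E': 1, 'I': 1, 'C': 1, 'S': 1}
11!/(2!×2!×2!×1!×1!×1!×1!×1!) = 39916800/8 = 4989600

4989600


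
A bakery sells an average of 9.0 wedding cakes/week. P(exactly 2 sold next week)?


Poisson(λ=9.0): P(X=2) = e^(-λ)×λ^k/k!
= e^(-9.0) × 9.0^2 / 2!
≈ 0.0001234098041 × 81 / 2 ≈ 0.004998

P(X=2) ≈ 0.004998 ≈ 0.50%


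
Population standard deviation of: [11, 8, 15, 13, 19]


Mean = 66/5
  (11-66/5)²=121/25
  (8-66/5)²=676/25
  (15-66/5)²=81/25
  (13-66/5)²=1/25
  (19-66/5)²=841/25
Σ(x-μ)² = 344/5
σ² = (344/5)/5 = 344/25

σ = √(344/25) ≈ 3.7094


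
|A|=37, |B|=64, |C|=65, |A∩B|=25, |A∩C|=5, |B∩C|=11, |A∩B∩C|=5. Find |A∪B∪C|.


|A∪B∪C| = 37+64+65-25-5-11+5 = 130

|A∪B∪C| = 130


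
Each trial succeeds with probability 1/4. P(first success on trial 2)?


Geometric: P(X=2) = (1-p)^(k-1)×p = (3/4)^1×1/4 = 3/16

P(X=2) = 3/16 ≈ 18.75%


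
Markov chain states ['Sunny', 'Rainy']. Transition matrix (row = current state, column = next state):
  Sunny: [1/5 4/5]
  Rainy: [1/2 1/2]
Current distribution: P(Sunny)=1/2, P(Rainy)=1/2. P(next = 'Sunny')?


P(next=Sunny) = Σᵢ P(now=i)×P(i→Sunny)
= 1/2×1/5 + 1/2×1/2
= 1/10 + 1/4 = 7/20

P = 7/20 ≈ 0.3500


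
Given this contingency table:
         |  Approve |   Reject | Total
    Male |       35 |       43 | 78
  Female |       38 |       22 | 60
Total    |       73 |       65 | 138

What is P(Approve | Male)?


P(Approve | Male) = 35/(35+43) = 35/78

P(Approve|Male) = 35/78 ≈ 44.87%


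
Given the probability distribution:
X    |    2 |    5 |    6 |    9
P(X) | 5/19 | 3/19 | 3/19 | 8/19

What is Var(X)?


E[X] = 115/19
E[X²] = 851/19
Var(X) = E[X²] - (E[X])² = 851/19 - 13225/361 = 2944/361

Var(X) = 2944/361 ≈ 8.1551


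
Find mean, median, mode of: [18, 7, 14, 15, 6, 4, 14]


Sorted: [4, 6, 7, 14, 14, 15, 18]
Mean = 78/7
Median = 14
Freq: {18: 1, 7: 1, 14: 2, 15: 1, 6: 1, 4: 1}
Mode: [14]

Mean=78/7, Median=14, Mode=14


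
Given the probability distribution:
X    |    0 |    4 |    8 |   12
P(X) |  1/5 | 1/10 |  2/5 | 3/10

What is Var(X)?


E[X] = 36/5
E[X²] = 352/5
Var(X) = E[X²] - (E[X])² = 352/5 - 1296/25 = 464/25

Var(X) = 464/25 ≈ 18.5600


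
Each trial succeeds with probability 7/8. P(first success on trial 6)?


Geometric: P(X=6) = (1-p)^(k-1)×p = (1/8)^5×7/8 = 7/262144

P(X=6) = 7/262144 ≈ 0.00%


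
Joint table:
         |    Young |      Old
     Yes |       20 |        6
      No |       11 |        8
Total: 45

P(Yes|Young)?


P(Yes|Young) = 20/(20+11) = 20/31

P = 20/31 ≈ 64.52%


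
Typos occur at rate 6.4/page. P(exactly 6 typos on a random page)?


Poisson(λ=6.4): P(X=6) = e^(-λ)×λ^k/k!
= e^(-6.4) × 6.4^6 / 6!
≈ 0.001661557273 × 68719.476736 / 720 ≈ 0.158585

P(X=6) ≈ 0.158585 ≈ 15.86%


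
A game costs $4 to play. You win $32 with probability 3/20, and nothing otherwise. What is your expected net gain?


E[gain] = (32-4)×3/20 + (-4)×17/20
= 21/5 - 17/5 = 4/5

Expected net gain = $4/5 ≈ $0.80


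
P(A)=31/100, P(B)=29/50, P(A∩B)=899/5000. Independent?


P(A)×P(B) = 899/5000
P(A∩B) = 899/5000
Equal ✓ → Independent

Yes, independent


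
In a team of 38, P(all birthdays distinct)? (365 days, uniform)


P(all different) = Π(365-i)/365 for i=0..37
= (365/365)×(364/365)×...×(328/365)
= 0.135932

P ≈ 0.1359 ≈ 13.59%


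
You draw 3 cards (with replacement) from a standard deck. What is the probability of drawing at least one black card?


P(not a black card) = 26/52 = 1/2
P(none in 3 draws) = (1/2)^3 = 1/8
P(≥1 black card) = 1 - 1/8 = 7/8

P = 7/8 ≈ 87.50%


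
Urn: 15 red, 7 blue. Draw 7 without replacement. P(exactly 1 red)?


Hypergeometric: C(15,1)×C(7,6)/C(22,7)
= 15×7/170544 = 35/56848

P(X=1) = 35/56848 ≈ 0.06%


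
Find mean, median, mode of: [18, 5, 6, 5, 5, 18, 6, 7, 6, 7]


Sorted: [5, 5, 5, 6, 6, 6, 7, 7, 18, 18]
Mean = 83/10
Median = 6
Freq: {18: 2, 5: 3, 6: 3, 7: 2}
Mode: [5, 6]

Mean=83/10, Median=6, Mode=[5, 6]


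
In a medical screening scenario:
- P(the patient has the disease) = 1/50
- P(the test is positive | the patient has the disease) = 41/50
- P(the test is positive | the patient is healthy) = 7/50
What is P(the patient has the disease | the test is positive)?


Using Bayes' theorem:
P(A|B) = P(B|A)·P(A) / P(B)

P(the test is positive) = 41/50 × 1/50 + 7/50 × 49/50
= 41/2500 + 343/2500 = 96/625

P(the patient has the disease|the test is positive) = (41/2500) / (96/625) = 41/384

P(the patient has the disease|the test is positive) = 41/384 ≈ 10.68%


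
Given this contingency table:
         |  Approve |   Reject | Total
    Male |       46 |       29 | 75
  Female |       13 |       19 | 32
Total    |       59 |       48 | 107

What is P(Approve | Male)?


P(Approve | Male) = 46/(46+29) = 46/75

P(Approve|Male) = 46/75 ≈ 61.33%


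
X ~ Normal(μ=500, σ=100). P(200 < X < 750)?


z₁=(200-500)/100=-3.0, z₂=(750-500)/100=2.5
P = Φ(2.5) - Φ(-3.0) = 0.993790 - 0.001350 = 0.992440 ≈ 0.9924

P(200 < X < 750) ≈ 0.9924


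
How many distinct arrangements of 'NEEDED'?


Letters: 6, freq: {'N': 1, 'E': 3, 'D': 2}
6!/(1!×3!×2!) = 720/12 = 60

60


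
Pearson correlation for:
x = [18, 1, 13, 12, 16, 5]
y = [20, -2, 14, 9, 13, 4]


n=6, Σx=65, Σy=58, Σxy=876, Σx²=919, Σy²=866
r = (6×876 - 65×58)/√((6×919 - 65²)(6×866 - 58²))
= 1486/√(1289×1832) = 1486/√2361448 ≈ 1486/1536.7004 ≈ 0.9670

r ≈ 0.9670


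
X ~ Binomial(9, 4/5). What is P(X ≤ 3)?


P(X ≤ 3) = Σ P(X=i) for i=0..3
P(X=0) = 1/1953125
P(X=1) = 36/1953125
P(X=2) = 576/1953125
P(X=3) = 5376/1953125
Sum = 5989/1953125

P(X ≤ 3) = 5989/1953125 ≈ 0.31%


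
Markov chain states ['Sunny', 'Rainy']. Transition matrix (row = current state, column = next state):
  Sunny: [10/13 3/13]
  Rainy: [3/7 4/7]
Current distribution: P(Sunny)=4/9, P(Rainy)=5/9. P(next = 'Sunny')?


P(next=Sunny) = Σᵢ P(now=i)×P(i→Sunny)
= 4/9×10/13 + 5/9×3/7
= 40/117 + 5/21 = 475/819

P = 475/819 ≈ 0.5800


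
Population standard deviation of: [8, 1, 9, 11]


Mean = 29/4
  (8-29/4)²=9/16
  (1-29/4)²=625/16
  (9-29/4)²=49/16
  (11-29/4)²=225/16
Σ(x-μ)² = 227/4
σ² = (227/4)/4 = 227/16

σ = √(227/16) ≈ 3.7666


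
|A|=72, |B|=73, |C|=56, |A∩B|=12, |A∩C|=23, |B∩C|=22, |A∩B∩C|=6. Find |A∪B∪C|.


|A∪B∪C| = 72+73+56-12-23-22+6 = 150

|A∪B∪C| = 150


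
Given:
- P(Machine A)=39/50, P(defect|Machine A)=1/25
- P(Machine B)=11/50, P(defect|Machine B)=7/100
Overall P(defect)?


P(B) = Σ P(B|Aᵢ)×P(Aᵢ)
  1/25×39/50 = 39/1250
  7/100×11/50 = 77/5000
Sum = 233/5000

P(defect) = 233/5000 ≈ 4.66%


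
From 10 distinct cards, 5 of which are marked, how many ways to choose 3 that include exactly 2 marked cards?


Choose 2 of the 5 marked cards and 1 of the other 5 cards:
C(5,2)×C(5,1) = 10×5 = 50

50


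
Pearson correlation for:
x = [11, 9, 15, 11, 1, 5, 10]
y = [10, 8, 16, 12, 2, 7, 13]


n=7, Σx=62, Σy=68, Σxy=721, Σx²=674, Σy²=786
r = (7×721 - 62×68)/√((7×674 - 62²)(7×786 - 68²))
= 831/√(874×878) = 831/√767372 ≈ 831/875.9977 ≈ 0.9486

r ≈ 0.9486


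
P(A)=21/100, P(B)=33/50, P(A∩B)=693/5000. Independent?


P(A)×P(B) = 693/5000
P(A∩B) = 693/5000
Equal ✓ → Independent

Yes, independent


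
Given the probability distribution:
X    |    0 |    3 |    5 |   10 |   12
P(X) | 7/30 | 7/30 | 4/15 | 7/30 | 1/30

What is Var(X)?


E[X] = 143/30
E[X²] = 369/10
Var(X) = E[X²] - (E[X])² = 369/10 - 20449/900 = 12761/900

Var(X) = 12761/900 ≈ 14.1789


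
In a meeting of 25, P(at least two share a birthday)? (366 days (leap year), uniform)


P(all different) = Π(366-i)/366 for i=0..24
= 0.432316
P(match) = 1 - 0.432316 = 0.567684

P ≈ 0.5677 ≈ 56.77%


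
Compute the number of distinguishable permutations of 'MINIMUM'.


Letters: 7, freq: {'M': 3, 'I': 2, 'N': 1, 'U': 1}
7!/(3!×2!×1!×1!) = 5040/12 = 420

420


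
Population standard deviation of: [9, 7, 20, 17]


Mean = 53/4
  (9-53/4)²=289/16
  (7-53/4)²=625/16
  (20-53/4)²=729/16
  (17-53/4)²=225/16
Σ(x-μ)² = 467/4
σ² = (467/4)/4 = 467/16

σ = √(467/16) ≈ 5.4025


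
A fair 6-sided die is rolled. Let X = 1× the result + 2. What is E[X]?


E[die] = (1+6)/2 = 7/2
E[X] = 1×7/2 + 2 = 11/2

E[X] = 11/2


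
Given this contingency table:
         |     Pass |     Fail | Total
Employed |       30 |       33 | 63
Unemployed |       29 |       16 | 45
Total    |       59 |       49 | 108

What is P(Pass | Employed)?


P(Pass | Employed) = 30/(30+33) = 30/63 = 10/21

P(Pass|Employed) = 10/21 ≈ 47.62%


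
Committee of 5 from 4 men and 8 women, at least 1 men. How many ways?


Count by #men:
  1M,4W: C(4,1)×C(8,4)=280
  2M,3W: C(4,2)×C(8,3)=336
  3M,2W: C(4,3)×C(8,2)=112
  4M,1W: C(4,4)×C(8,1)=8
Total = 736

736


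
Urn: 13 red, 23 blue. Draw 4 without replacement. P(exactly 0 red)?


Hypergeometric: C(13,0)×C(23,4)/C(36,4)
= 1×8855/58905 = 23/153

P(X=0) = 23/153 ≈ 15.03%


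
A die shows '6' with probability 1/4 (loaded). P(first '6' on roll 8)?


Geometric: P(X=8) = (1-p)^(k-1)×p = (3/4)^7×1/4 = 2187/65536

P(X=8) = 2187/65536 ≈ 3.34%


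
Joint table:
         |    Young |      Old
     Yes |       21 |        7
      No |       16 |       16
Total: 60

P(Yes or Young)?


P(Yes∨Young) = P(Yes) + P(Young) - P(Yes∧Young)
= (28 + 37 - 21)/60 = 44/60 = 11/15

P = 11/15 ≈ 73.33%


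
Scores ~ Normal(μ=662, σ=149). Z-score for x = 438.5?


z = (x - μ)/σ = (438.5 - 662)/149 = -1.5

z = -1.5


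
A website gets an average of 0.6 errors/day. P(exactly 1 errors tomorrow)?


Poisson(λ=0.6): P(X=1) = e^(-λ)×λ^k/k!
= e^(-0.6) × 0.6^1 / 1!
≈ 0.5488116361 × 0.6 / 1 ≈ 0.329287

P(X=1) ≈ 0.329287 ≈ 32.93%


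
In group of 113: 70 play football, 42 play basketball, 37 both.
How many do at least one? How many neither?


|A∪B| = 70+42-37 = 75
Neither = 113-75 = 38

At least one: 75; Neither: 38


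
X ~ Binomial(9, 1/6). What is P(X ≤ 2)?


P(X ≤ 2) = Σ P(X=i) for i=0..2
P(X=0) = 1953125/10077696
P(X=1) = 390625/1119744
P(X=2) = 78125/279936
Sum = 4140625/5038848

P(X ≤ 2) = 4140625/5038848 ≈ 82.17%


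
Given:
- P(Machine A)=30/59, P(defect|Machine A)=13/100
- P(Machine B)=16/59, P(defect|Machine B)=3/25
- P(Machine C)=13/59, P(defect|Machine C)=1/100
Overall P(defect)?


P(B) = Σ P(B|Aᵢ)×P(Aᵢ)
  13/100×30/59 = 39/590
  3/25×16/59 = 48/1475
  1/100×13/59 = 13/5900
Sum = 119/1180

P(defect) = 119/1180 ≈ 10.08%


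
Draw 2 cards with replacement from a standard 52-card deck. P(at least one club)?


P(not a club) = 39/52 = 3/4
P(none in 2 draws) = (3/4)^2 = 9/16
P(≥1 club) = 1 - 9/16 = 7/16

P = 7/16 ≈ 43.75%


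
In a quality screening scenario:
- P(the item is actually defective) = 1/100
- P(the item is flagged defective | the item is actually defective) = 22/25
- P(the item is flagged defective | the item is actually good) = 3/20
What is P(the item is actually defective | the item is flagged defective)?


Using Bayes' theorem:
P(A|B) = P(B|A)·P(A) / P(B)

P(the item is flagged defective) = 22/25 × 1/100 + 3/20 × 99/100
= 11/1250 + 297/2000 = 1573/10000

P(the item is actually defective|the item is flagged defective) = (11/1250) / (1573/10000) = 8/143

P(the item is actually defective|the item is flagged defective) = 8/143 ≈ 5.59%


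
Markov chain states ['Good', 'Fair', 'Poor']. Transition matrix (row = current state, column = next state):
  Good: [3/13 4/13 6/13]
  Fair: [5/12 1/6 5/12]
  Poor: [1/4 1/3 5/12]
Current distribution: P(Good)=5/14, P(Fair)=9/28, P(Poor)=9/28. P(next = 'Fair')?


P(next=Fair) = Σᵢ P(now=i)×P(i→Fair)
= 5/14×4/13 + 9/28×1/6 + 9/28×1/3
= 10/91 + 3/56 + 3/28 = 197/728

P = 197/728 ≈ 0.2706


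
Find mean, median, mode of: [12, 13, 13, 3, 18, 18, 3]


Sorted: [3, 3, 12, 13, 13, 18, 18]
Mean = 80/7
Median = 13
Freq: {12: 1, 13: 2, 3: 2, 18: 2}
Mode: [3, 13, 18]

Mean=80/7, Median=13, Mode=[3, 13, 18]


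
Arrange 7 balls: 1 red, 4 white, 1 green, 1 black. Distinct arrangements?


7!/(1!×4!×1!×1!) = 210

210


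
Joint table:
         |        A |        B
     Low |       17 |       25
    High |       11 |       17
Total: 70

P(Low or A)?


P(Low∨A) = P(Low) + P(A) - P(Low∧A)
= (42 + 28 - 17)/70 = 53/70

P = 53/70 ≈ 75.71%


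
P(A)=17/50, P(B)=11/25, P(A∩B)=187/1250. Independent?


P(A)×P(B) = 187/1250
P(A∩B) = 187/1250
Equal ✓ → Independent

Yes, independent


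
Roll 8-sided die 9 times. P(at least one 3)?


P(no 3)^9 = (7/8)^9 = 40353607/134217728
P(≥1) = 1 - 40353607/134217728 = 93864121/134217728

P = 93864121/134217728 ≈ 69.93%


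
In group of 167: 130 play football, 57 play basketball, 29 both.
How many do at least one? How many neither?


|A∪B| = 130+57-29 = 158
Neither = 167-158 = 9

At least one: 158; Neither: 9


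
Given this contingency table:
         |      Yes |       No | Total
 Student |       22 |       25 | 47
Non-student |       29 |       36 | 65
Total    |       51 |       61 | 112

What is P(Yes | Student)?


P(Yes | Student) = 22/(22+25) = 22/47

P(Yes|Student) = 22/47 ≈ 46.81%


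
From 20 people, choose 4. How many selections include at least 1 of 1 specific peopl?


Complement: C(20,4) - C(19,4) = 4845 - 3876 = 969

969


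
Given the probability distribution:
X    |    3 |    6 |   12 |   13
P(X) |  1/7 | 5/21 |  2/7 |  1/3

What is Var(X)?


E[X] = 202/21
E[X²] = 322/3
Var(X) = E[X²] - (E[X])² = 322/3 - 40804/441 = 6530/441

Var(X) = 6530/441 ≈ 14.8073


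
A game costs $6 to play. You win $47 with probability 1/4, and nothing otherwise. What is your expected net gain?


E[gain] = (47-6)×1/4 + (-6)×3/4
= 41/4 - 9/2 = 23/4

Expected net gain = $23/4 ≈ $5.75


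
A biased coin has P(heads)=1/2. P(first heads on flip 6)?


Geometric: P(X=6) = (1-p)^(k-1)×p = (1/2)^5×1/2 = 1/64

P(X=6) = 1/64 ≈ 1.56%


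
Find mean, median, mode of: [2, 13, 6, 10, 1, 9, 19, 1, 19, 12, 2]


Sorted: [1, 1, 2, 2, 6, 9, 10, 12, 13, 19, 19]
Mean = 94/11
Median = 9
Freq: {2: 2, 13: 1, 6: 1, 10: 1, 1: 2, 9: 1, 19: 2, 12: 1}
Mode: [1, 2, 19]

Mean=94/11, Median=9, Mode=[1, 2, 19]


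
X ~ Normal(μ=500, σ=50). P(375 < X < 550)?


z₁=(375-500)/50=-2.5, z₂=(550-500)/50=1.0
P = Φ(1.0) - Φ(-2.5) = 0.841345 - 0.006210 = 0.835135 ≈ 0.8351

P(375 < X < 550) ≈ 0.8351


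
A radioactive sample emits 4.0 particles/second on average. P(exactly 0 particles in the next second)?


Poisson(λ=4.0): P(X=0) = e^(-λ)×λ^k/k!
= e^(-4.0) × 4.0^0 / 0!
≈ 0.01831563889 × 1 / 1 ≈ 0.018316

P(X=0) ≈ 0.018316 ≈ 1.83%


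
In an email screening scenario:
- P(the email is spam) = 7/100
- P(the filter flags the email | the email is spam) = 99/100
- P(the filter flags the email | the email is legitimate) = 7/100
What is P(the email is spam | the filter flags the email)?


Using Bayes' theorem:
P(A|B) = P(B|A)·P(A) / P(B)

P(the filter flags the email) = 99/100 × 7/100 + 7/100 × 93/100
= 693/10000 + 651/10000 = 84/625

P(the email is spam|the filter flags the email) = (693/10000) / (84/625) = 33/64

P(the email is spam|the filter flags the email) = 33/64 ≈ 51.56%


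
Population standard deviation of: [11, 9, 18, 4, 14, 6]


Mean = 62/6 = 31/3
  (11-31/3)²=4/9
  (9-31/3)²=16/9
  (18-31/3)²=529/9
  (4-31/3)²=361/9
  (14-31/3)²=121/9
  (6-31/3)²=169/9
Σ(x-μ)² = 400/3
σ² = (400/3)/6 = 200/9

σ = √(200/9) ≈ 4.7140


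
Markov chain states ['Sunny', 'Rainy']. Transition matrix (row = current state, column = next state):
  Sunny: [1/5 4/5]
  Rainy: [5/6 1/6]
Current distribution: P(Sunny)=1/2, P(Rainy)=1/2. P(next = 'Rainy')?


P(next=Rainy) = Σᵢ P(now=i)×P(i→Rainy)
= 1/2×4/5 + 1/2×1/6
= 2/5 + 1/12 = 29/60

P = 29/60 ≈ 0.4833


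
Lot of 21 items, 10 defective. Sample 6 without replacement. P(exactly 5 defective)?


Hypergeometric: C(10,5)×C(11,1)/C(21,6)
= 252×11/54264 = 33/646

P(X=5) = 33/646 ≈ 5.11%


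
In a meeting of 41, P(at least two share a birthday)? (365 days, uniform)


P(all different) = Π(365-i)/365 for i=0..40
= 0.096848
P(match) = 1 - 0.096848 = 0.903152

P ≈ 0.9032 ≈ 90.32%


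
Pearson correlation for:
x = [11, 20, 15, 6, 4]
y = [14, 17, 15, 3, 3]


n=5, Σx=56, Σy=52, Σxy=749, Σx²=798, Σy²=728
r = (5×749 - 56×52)/√((5×798 - 56²)(5×728 - 52²))
= 833/√(854×936) = 833/√799344 ≈ 833/894.0604 ≈ 0.9317

r ≈ 0.9317


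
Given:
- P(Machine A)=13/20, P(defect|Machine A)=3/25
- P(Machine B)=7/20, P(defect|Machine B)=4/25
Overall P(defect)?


P(B) = Σ P(B|Aᵢ)×P(Aᵢ)
  3/25×13/20 = 39/500
  4/25×7/20 = 7/125
Sum = 67/500

P(defect) = 67/500 ≈ 13.40%


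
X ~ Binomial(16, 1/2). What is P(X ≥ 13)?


P(X ≥ 13) = Σ P(X=i) for i=13..16
P(X=13) = 35/4096
P(X=14) = 15/8192
P(X=15) = 1/4096
P(X=16) = 1/65536
Sum = 697/65536

P(X ≥ 13) = 697/65536 ≈ 1.06%


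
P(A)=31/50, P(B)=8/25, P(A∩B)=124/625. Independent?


P(A)×P(B) = 124/625
P(A∩B) = 124/625
Equal ✓ → Independent

Yes, independent


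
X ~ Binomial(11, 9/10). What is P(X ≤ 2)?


P(X ≤ 2) = Σ P(X=i) for i=0..2
P(X=0) = 1/100000000000
P(X=1) = 99/100000000000
P(X=2) = 891/20000000000
Sum = 911/20000000000

P(X ≤ 2) = 911/20000000000 ≈ 0.00%


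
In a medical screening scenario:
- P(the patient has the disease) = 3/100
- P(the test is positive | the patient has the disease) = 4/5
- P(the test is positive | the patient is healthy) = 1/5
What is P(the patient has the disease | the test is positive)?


Using Bayes' theorem:
P(A|B) = P(B|A)·P(A) / P(B)

P(the test is positive) = 4/5 × 3/100 + 1/5 × 97/100
= 3/125 + 97/500 = 109/500

P(the patient has the disease|the test is positive) = (3/125) / (109/500) = 12/109

P(the patient has the disease|the test is positive) = 12/109 ≈ 11.01%


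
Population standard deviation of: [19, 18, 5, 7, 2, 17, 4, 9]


Mean = 81/8
  (19-81/8)²=5041/64
  (18-81/8)²=3969/64
  (5-81/8)²=1681/64
  (7-81/8)²=625/64
  (2-81/8)²=4225/64
  (17-81/8)²=3025/64
  (4-81/8)²=2401/64
  (9-81/8)²=81/64
Σ(x-μ)² = 2631/8
σ² = (2631/8)/8 = 2631/64

σ = √(2631/64) ≈ 6.4117


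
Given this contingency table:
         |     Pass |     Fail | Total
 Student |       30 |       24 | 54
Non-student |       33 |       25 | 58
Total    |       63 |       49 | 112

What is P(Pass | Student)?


P(Pass | Student) = 30/(30+24) = 30/54 = 5/9

P(Pass|Student) = 5/9 ≈ 55.56%
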